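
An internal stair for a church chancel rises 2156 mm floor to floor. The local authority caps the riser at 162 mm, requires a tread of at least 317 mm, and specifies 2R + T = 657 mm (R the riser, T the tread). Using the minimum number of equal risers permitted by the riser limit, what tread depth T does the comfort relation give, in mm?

2156 / 162 = 13.31, so 14 risers are needed.
Each riser is 2156/14 = 154 mm (≤ 162 mm).
T = 657 − 2·154 = 349 mm, which satisfies the 317 mm minimum.

349 mm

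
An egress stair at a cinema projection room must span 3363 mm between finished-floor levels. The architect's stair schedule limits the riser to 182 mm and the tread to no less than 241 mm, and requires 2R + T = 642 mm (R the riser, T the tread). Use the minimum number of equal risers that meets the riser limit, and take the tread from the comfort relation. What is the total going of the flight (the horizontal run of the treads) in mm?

At most 182 each: 3363/182 = 18.48, giving 19 risers.
R = 3363 ÷ 19 = 177 mm.
Tread T = 642 − 2 × 177 = 288 mm (≥ 241 mm).
Treads = 19 − 1 = 18; going = 18 × 288 = 5184 mm.

5184 mm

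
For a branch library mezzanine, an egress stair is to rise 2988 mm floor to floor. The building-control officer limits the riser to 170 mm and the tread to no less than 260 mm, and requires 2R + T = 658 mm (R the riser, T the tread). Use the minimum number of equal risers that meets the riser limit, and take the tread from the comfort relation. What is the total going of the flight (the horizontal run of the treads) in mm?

5542 mm

2988 / 170 = 17.576 → round up to 18 risers.
Each riser is 2988/18 = 166 mm (≤ 170 mm).
Tread T = 658 − 2 × 166 = 326 mm (≥ 260 mm).
Treads = 18 − 1 = 17; going = 17 × 326 = 5542 mm.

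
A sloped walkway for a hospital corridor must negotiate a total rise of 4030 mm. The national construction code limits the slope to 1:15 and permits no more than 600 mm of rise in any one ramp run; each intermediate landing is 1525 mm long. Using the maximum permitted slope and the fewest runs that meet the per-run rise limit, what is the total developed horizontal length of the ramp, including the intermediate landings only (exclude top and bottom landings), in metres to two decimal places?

4030 / 600 = 6.72, so 7 ramp runs are needed. That means 6 intermediate landings.
Ramp run (horizontal) at 1:15: 4030 × 15 = 60450 mm.
6 intermediate landings contribute 6 × 1525 = 9150 mm.
Total developed length = 60450 + 9150 = 69600 mm.
= 69.60 m.

69.60 m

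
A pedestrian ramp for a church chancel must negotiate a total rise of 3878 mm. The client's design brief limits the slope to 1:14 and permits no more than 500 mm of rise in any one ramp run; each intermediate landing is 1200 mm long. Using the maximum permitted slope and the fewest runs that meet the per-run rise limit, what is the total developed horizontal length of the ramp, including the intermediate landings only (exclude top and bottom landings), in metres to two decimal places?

62.69 m

3878 / 500 = 7.76, so 8 ramp runs are needed. That means 7 intermediate landings.
Horizontal run for 3878 mm of rise at 1:14 is 3878 × 14 = 54292 mm.
7 intermediate landings contribute 7 × 1200 = 8400 mm.
Total developed length = 54292 + 8400 = 62692 mm.
= 62.69 m.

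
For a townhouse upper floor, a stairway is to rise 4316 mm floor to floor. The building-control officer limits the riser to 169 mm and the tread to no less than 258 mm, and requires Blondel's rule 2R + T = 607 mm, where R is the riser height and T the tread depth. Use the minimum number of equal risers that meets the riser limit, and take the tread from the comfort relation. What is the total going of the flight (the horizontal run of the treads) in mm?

4316 / 169 = 25.54, so 26 risers are needed.
Each riser is 4316/26 = 166 mm (≤ 169 mm).
T = 607 − 2·166 = 275 mm, which satisfies the 258 mm minimum.
Treads = 26 − 1 = 25; going = 25 × 275 = 6875 mm.

6875 mm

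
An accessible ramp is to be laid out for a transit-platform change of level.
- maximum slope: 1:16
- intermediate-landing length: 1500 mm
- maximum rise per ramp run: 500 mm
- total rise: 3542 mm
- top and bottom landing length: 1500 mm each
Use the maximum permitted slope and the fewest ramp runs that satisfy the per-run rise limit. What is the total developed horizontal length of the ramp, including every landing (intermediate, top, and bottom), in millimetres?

70172 mm

At most 500 each: 3542/500 = 7.08, giving 8 ramp runs. That means 7 intermediate landings.
Ramp run (horizontal) at 1:16: 3542 × 16 = 56672 mm.
7 intermediate landings contribute 7 × 1500 = 10500 mm.
Top and bottom landings: 2 × 1500 = 3000 mm.
Total = 56672 + 10500 + 3000 = 70172 mm.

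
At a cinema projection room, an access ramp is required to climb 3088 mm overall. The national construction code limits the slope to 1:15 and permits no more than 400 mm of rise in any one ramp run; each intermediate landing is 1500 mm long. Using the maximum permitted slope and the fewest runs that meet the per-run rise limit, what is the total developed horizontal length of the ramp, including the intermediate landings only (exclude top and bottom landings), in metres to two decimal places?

At most 400 each: 3088/400 = 7.72, giving 8 ramp runs. That means 7 intermediate landings.
Horizontal run for 3088 mm of rise at 1:15 is 3088 × 15 = 46320 mm.
7 intermediate landings contribute 7 × 1500 = 10500 mm.
Total developed length = 46320 + 10500 = 56820 mm.
= 56.82 m.

56.82 m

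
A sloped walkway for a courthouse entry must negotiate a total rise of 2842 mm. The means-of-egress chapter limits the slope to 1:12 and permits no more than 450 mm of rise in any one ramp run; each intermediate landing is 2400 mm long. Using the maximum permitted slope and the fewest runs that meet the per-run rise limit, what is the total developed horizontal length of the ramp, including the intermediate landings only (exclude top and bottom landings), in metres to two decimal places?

48.50 m

2842 / 450 = 6.316 → round up to 7 ramp runs. That means 6 intermediate landings.
Horizontal run for 2842 mm of rise at 1:12 is 2842 × 12 = 34104 mm.
6 intermediate landings contribute 6 × 2400 = 14400 mm.
Developed length = 34104 + 14400 = 48504 mm.
= 48.50 m.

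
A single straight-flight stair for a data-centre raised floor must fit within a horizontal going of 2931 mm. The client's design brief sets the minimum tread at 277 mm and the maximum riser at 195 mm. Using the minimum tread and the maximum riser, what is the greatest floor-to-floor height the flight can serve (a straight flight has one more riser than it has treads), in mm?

Treads that fit: ⌊2931 / 277⌋ = 10.
Risers = treads + 1 = 11.
Maximum height = 11 × 195 = 2145 mm.

2145 mm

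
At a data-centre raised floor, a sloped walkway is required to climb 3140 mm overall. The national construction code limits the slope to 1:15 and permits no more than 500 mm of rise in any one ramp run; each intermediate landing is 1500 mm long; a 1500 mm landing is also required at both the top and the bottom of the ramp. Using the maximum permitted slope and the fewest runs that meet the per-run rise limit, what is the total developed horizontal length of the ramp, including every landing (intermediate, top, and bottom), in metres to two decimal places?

59.10 m

⌈3140/500⌉ = 7 ramp runs. That means 6 intermediate landings.
Horizontal run for 3140 mm of rise at 1:15 is 3140 × 15 = 47100 mm.
Intermediate landings: 6 × 1500 = 9000 mm.
Top and bottom landings: 2 × 1500 = 3000 mm.
Total = 47100 + 9000 + 3000 = 59100 mm.
= 59.10 m.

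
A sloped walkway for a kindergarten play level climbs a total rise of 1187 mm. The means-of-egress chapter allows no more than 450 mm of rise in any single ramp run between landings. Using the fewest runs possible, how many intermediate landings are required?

⌈1187/450⌉ = 3 ramp runs.
3 runs are separated by 2 intermediate landings.

2 intermediate landings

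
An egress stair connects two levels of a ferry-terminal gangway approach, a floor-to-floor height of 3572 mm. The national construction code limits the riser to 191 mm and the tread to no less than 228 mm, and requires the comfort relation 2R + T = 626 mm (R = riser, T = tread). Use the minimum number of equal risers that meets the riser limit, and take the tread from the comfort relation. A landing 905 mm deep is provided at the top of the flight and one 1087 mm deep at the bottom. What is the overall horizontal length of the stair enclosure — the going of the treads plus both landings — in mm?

3572 / 191 = 18.70, so 19 risers are needed.
Riser R = 3572 / 19 = 188 mm, within the 191 mm limit.
T = 626 − 2·188 = 250 mm, which satisfies the 228 mm minimum.
19 risers give 18 treads; going = 18 × 250 = 4500 mm.
Enclosure = 4500 + 905 + 1087 = 6492 mm.

6492 mm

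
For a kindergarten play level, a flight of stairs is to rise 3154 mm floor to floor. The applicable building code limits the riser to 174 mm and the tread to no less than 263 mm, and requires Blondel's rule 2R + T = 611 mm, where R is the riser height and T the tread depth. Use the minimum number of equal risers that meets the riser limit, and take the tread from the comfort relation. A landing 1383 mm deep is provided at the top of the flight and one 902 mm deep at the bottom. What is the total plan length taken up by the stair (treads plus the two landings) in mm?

7307 mm

At most 174 each: 3154/174 = 18.13, giving 19 risers.
Each riser is 3154/19 = 166 mm (≤ 174 mm).
Tread T = 611 − 2 × 166 = 279 mm (≥ 263 mm).
Going = (19 − 1) × 279 = 5022 mm.
Enclosure = 5022 + 1383 + 902 = 7307 mm.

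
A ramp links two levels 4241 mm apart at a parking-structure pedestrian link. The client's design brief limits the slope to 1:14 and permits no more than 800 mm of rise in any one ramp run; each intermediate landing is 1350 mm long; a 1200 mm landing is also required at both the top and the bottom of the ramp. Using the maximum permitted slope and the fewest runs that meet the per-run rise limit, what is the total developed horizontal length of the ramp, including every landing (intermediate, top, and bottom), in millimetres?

At most 800 each: 4241/800 = 5.30, giving 6 ramp runs. That means 5 intermediate landings.
Ramp run (horizontal) at 1:14: 4241 × 14 = 59374 mm.
Intermediate landings: 5 × 1350 = 6750 mm.
Top and bottom landings: 2 × 1200 = 2400 mm.
Total = 59374 + 6750 + 2400 = 68524 mm.

68524 mm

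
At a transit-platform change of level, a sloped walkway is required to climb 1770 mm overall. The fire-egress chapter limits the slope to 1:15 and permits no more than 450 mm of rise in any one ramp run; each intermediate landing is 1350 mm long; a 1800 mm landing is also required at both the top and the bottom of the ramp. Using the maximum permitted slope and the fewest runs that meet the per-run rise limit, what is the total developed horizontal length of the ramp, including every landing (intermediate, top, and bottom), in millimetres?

34200 mm

1770 / 450 = 3.93, so 4 ramp runs are needed. That means 3 intermediate landings.
Ramp run (horizontal) at 1:15: 1770 × 15 = 26550 mm.
Intermediate landings: 3 × 1350 = 4050 mm.
Top and bottom landings: 2 × 1800 = 3600 mm.
Total = 26550 + 4050 + 3600 = 34200 mm.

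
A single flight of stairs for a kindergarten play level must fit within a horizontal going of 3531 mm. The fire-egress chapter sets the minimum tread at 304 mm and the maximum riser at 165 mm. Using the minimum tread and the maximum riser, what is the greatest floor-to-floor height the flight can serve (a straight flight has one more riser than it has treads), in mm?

3531 / 304 = 11.62, so 11 treads fit.
Risers = treads + 1 = 12.
Maximum height = 12 × 165 = 1980 mm.

1980 mm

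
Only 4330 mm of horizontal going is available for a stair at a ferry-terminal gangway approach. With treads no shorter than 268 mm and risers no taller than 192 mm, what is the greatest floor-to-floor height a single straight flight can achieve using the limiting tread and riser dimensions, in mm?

4330 / 268 = 16.16, so 16 treads fit.
Risers = treads + 1 = 17.
Maximum height = 17 × 192 = 3264 mm.

3264 mm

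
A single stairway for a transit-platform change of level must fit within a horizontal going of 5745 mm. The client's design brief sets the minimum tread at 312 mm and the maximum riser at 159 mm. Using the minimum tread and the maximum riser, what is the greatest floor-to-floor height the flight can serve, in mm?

3021 mm

Treads that fit: ⌊5745 / 312⌋ = 18.
Risers = treads + 1 = 19.
Maximum height = 19 × 159 = 3021 mm.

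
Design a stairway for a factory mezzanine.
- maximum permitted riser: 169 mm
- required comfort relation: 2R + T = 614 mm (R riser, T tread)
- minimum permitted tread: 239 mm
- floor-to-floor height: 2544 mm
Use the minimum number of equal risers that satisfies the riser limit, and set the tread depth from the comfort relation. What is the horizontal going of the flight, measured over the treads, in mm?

2544 / 169 = 15.05, so 16 risers are needed.
Riser R = 2544 / 16 = 159 mm, within the 169 mm limit.
T = 614 − 2·159 = 296 mm, which satisfies the 239 mm minimum.
Going = (16 − 1) × 296 = 4440 mm.

4440 mm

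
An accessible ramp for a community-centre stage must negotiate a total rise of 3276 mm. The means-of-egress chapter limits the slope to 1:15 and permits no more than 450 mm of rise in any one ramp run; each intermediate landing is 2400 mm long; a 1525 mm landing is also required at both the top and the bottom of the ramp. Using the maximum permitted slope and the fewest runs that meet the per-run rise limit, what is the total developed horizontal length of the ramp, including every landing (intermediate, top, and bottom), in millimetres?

At most 450 each: 3276/450 = 7.28, giving 8 ramp runs. That means 7 intermediate landings.
Horizontal run for 3276 mm of rise at 1:15 is 3276 × 15 = 49140 mm.
Intermediate landings: 7 × 2400 = 16800 mm.
Top and bottom landings: 2 × 1525 = 3050 mm.
Total = 49140 + 16800 + 3050 = 68990 mm.

68990 mm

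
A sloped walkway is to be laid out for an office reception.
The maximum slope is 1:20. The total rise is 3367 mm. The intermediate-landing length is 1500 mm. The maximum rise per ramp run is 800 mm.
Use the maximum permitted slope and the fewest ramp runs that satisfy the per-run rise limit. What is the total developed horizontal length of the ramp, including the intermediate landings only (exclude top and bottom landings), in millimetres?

⌈3367/800⌉ = 5 ramp runs. That means 4 intermediate landings.
Ramp run (horizontal) at 1:20: 3367 × 20 = 67340 mm.
Intermediate landings: 4 × 1500 = 6000 mm.
Total developed length = 67340 + 6000 = 73340 mm.

73340 mm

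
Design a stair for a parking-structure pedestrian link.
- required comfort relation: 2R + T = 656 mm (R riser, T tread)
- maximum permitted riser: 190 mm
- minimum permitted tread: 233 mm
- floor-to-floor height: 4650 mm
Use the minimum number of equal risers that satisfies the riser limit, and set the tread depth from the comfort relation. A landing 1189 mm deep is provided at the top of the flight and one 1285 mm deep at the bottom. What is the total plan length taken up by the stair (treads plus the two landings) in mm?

9290 mm

4650 / 190 = 24.47, so 25 risers are needed.
Riser R = 4650 / 25 = 186 mm, within the 190 mm limit.
From 2R + T = 656: T = 656 − 372 = 284 mm.
Going = (25 − 1) × 284 = 6816 mm.
Enclosure = 6816 + 1189 + 1285 = 9290 mm.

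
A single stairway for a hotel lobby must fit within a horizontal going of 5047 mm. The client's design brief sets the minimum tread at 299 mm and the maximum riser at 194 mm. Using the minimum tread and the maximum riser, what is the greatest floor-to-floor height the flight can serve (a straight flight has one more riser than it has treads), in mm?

3298 mm

Treads that fit: ⌊5047 / 299⌋ = 16.
Risers = treads + 1 = 17.
Maximum height = 17 × 194 = 3298 mm.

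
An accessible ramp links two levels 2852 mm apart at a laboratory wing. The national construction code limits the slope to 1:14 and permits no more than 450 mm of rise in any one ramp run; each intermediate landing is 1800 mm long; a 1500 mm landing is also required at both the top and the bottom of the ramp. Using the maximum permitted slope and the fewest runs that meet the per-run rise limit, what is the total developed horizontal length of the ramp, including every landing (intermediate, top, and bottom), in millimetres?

53728 mm

⌈2852/450⌉ = 7 ramp runs. That means 6 intermediate landings.
Horizontal run for 2852 mm of rise at 1:14 is 2852 × 14 = 39928 mm.
Intermediate landings: 6 × 1800 = 10800 mm.
Top and bottom landings: 2 × 1500 = 3000 mm.
Total = 39928 + 10800 + 3000 = 53728 mm.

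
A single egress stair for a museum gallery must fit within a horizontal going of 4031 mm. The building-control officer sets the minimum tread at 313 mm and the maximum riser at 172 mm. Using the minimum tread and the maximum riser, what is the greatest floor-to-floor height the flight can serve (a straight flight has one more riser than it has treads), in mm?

4031 / 313 = 12.88, so 12 treads fit.
Risers = treads + 1 = 13.
Maximum height = 13 × 172 = 2236 mm.

2236 mm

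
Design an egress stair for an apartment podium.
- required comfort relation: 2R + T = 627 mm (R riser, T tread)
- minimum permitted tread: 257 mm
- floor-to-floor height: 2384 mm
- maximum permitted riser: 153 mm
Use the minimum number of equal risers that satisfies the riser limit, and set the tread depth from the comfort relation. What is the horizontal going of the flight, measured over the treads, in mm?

4935 mm

2384 / 153 = 15.582 → round up to 16 risers.
Riser R = 2384 / 16 = 149 mm, within the 153 mm limit.
From 2R + T = 627: T = 627 − 298 = 329 mm.
Going = (16 − 1) × 329 = 4935 mm.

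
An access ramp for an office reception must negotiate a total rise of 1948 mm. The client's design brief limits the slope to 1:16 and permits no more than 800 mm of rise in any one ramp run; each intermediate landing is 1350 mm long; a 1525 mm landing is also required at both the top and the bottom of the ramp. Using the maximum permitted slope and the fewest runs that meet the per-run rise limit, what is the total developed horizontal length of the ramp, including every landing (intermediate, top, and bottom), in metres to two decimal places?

36.92 m

At most 800 each: 1948/800 = 2.44, giving 3 ramp runs. That means 2 intermediate landings.
Horizontal run for 1948 mm of rise at 1:16 is 1948 × 16 = 31168 mm.
2 intermediate landings contribute 2 × 1350 = 2700 mm.
Top and bottom landings: 2 × 1525 = 3050 mm.
Total = 31168 + 2700 + 3050 = 36918 mm.
= 36.92 m.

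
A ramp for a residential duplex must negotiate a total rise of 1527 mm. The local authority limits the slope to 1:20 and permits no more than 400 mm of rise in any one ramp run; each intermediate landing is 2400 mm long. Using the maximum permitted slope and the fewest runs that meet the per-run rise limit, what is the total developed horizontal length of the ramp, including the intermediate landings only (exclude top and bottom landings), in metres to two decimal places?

37.74 m

1527 / 400 = 3.817 → round up to 4 ramp runs. That means 3 intermediate landings.
Ramp run (horizontal) at 1:20: 1527 × 20 = 30540 mm.
Intermediate landings: 3 × 2400 = 7200 mm.
Total developed length = 30540 + 7200 = 37740 mm.
= 37.74 m.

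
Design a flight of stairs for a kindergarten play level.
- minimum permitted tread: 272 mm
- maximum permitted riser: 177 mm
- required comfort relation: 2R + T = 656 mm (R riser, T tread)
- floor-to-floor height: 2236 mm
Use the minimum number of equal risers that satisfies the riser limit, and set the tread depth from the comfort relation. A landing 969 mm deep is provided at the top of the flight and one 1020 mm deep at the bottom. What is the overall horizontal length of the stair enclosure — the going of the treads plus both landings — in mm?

⌈2236/177⌉ = 13 risers.
Each riser is 2236/13 = 172 mm (≤ 177 mm).
Tread T = 656 − 2 × 172 = 312 mm (≥ 272 mm).
Going = (13 − 1) × 312 = 3744 mm.
Add landings: 3744 + 969 + 1020 = 5733 mm.

5733 mm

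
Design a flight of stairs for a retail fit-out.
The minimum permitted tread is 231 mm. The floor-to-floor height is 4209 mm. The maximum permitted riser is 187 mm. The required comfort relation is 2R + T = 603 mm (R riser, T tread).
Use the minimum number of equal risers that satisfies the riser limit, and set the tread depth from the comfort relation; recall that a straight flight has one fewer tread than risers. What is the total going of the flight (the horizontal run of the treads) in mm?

5214 mm

4209 / 187 = 22.508 → round up to 23 risers.
Each riser is 4209/23 = 183 mm (≤ 187 mm).
T = 603 − 2·183 = 237 mm, which satisfies the 231 mm minimum.
23 risers give 22 treads; going = 22 × 237 = 5214 mm.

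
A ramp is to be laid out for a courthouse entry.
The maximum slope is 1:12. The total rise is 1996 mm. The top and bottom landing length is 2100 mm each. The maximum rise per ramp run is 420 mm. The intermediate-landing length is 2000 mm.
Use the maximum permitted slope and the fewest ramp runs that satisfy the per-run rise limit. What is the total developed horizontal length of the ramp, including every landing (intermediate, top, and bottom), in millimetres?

1996 / 420 = 4.75, so 5 ramp runs are needed. That means 4 intermediate landings.
Ramp run (horizontal) at 1:12: 1996 × 12 = 23952 mm.
Intermediate landings: 4 × 2000 = 8000 mm.
Top and bottom landings: 2 × 2100 = 4200 mm.
Total = 23952 + 8000 + 4200 = 36152 mm.

36152 mm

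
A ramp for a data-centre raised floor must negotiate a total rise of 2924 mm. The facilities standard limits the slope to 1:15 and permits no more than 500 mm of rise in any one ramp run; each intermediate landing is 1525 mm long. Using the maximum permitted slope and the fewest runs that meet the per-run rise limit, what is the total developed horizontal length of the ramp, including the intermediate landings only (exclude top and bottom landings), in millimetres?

51485 mm

⌈2924/500⌉ = 6 ramp runs. That means 5 intermediate landings.
Horizontal run for 2924 mm of rise at 1:15 is 2924 × 15 = 43860 mm.
5 intermediate landings contribute 5 × 1525 = 7625 mm.
Developed length = 43860 + 7625 = 51485 mm.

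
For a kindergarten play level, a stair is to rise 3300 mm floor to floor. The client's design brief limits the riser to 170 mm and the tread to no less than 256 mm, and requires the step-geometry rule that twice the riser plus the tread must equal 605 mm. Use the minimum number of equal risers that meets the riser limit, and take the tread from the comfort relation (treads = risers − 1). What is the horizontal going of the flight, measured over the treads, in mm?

5225 mm

3300 / 170 = 19.412 → round up to 20 risers.
R = 3300 ÷ 20 = 165 mm.
Tread T = 605 − 2 × 165 = 275 mm (≥ 256 mm).
Going = (20 − 1) × 275 = 5225 mm.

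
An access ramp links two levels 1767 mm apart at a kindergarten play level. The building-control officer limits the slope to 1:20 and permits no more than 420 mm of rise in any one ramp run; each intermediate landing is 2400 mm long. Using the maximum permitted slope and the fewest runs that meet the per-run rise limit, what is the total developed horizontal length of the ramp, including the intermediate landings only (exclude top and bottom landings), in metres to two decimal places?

1767 / 420 = 4.207 → round up to 5 ramp runs. That means 4 intermediate landings.
Ramp run (horizontal) at 1:20: 1767 × 20 = 35340 mm.
Intermediate landings: 4 × 2400 = 9600 mm.
Total developed length = 35340 + 9600 = 44940 mm.
= 44.94 m.

44.94 m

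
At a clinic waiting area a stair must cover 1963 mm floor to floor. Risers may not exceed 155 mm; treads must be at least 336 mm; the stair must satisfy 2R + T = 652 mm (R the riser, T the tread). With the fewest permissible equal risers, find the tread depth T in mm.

350 mm

⌈1963/155⌉ = 13 risers.
Each riser is 1963/13 = 151 mm (≤ 155 mm).
T = 652 − 2·151 = 350 mm, which satisfies the 336 mm minimum.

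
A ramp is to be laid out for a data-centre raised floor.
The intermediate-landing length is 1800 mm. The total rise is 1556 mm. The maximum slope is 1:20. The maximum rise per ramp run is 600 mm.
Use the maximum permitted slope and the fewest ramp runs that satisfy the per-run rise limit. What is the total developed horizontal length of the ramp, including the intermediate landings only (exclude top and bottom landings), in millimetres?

1556 / 600 = 2.59, so 3 ramp runs are needed. That means 2 intermediate landings.
Horizontal run for 1556 mm of rise at 1:20 is 1556 × 20 = 31120 mm.
Intermediate landings: 2 × 1800 = 3600 mm.
Developed length = 31120 + 3600 = 34720 mm.

34720 mm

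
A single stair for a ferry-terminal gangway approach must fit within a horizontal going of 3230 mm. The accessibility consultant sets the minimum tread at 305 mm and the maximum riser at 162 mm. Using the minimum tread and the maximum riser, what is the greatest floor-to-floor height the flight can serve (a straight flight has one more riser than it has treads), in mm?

Treads that fit: ⌊3230 / 305⌋ = 10.
Risers = treads + 1 = 11.
Maximum height = 11 × 162 = 1782 mm.

1782 mm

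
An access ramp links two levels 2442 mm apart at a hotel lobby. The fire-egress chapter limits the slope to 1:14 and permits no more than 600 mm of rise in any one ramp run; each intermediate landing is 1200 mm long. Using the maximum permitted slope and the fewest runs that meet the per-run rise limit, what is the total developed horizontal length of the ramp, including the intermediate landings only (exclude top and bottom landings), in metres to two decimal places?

At most 600 each: 2442/600 = 4.07, giving 5 ramp runs. That means 4 intermediate landings.
Horizontal run for 2442 mm of rise at 1:14 is 2442 × 14 = 34188 mm.
Intermediate landings: 4 × 1200 = 4800 mm.
Total developed length = 34188 + 4800 = 38988 mm.
= 38.99 m.

38.99 m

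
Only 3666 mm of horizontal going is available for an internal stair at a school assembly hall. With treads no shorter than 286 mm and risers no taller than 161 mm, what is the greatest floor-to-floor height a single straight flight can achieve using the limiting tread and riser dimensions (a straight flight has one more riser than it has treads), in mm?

3666 / 286 = 12.82, so 12 treads fit.
Risers = treads + 1 = 13.
Maximum height = 13 × 161 = 2093 mm.

2093 mm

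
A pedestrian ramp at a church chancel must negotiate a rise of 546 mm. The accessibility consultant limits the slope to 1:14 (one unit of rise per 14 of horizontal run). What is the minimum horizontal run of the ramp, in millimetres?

At 1:14 the run is 14 × 546 = 7644 mm.

7644 mm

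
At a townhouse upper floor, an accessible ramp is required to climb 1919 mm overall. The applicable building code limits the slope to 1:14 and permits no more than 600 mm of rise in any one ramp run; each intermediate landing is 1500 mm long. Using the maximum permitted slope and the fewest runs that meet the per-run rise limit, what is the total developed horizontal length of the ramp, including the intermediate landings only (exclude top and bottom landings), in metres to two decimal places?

1919 / 600 = 3.198 → round up to 4 ramp runs. That means 3 intermediate landings.
Ramp run (horizontal) at 1:14: 1919 × 14 = 26866 mm.
Intermediate landings: 3 × 1500 = 4500 mm.
Developed length = 26866 + 4500 = 31366 mm.
= 31.37 m.

31.37 m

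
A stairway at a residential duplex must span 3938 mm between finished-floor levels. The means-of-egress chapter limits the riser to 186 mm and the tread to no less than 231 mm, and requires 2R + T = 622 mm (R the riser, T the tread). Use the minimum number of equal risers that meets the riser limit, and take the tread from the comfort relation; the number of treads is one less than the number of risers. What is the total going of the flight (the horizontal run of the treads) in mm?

5544 mm

3938 / 186 = 21.172 → round up to 22 risers.
Riser R = 3938 / 22 = 179 mm, within the 186 mm limit.
T = 622 − 2·179 = 264 mm, which satisfies the 231 mm minimum.
22 risers give 21 treads; going = 21 × 264 = 5544 mm.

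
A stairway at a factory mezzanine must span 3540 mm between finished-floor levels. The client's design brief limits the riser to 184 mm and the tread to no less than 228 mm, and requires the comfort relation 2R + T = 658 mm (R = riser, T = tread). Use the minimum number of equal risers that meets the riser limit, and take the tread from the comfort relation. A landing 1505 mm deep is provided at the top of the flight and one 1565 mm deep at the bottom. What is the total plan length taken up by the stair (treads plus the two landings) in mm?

⌈3540/184⌉ = 20 risers.
Riser R = 3540 / 20 = 177 mm, within the 184 mm limit.
Tread T = 658 − 2 × 177 = 304 mm (≥ 228 mm).
Treads = 20 − 1 = 19; going = 19 × 304 = 5776 mm.
Enclosure = 5776 + 1505 + 1565 = 8846 mm.

8846 mm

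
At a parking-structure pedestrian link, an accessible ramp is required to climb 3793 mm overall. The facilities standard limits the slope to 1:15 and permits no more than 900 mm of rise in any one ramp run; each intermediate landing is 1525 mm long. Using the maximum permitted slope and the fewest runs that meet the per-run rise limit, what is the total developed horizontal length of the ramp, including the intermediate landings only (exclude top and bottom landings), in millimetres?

⌈3793/900⌉ = 5 ramp runs. That means 4 intermediate landings.
Horizontal run for 3793 mm of rise at 1:15 is 3793 × 15 = 56895 mm.
4 intermediate landings contribute 4 × 1525 = 6100 mm.
Developed length = 56895 + 6100 = 62995 mm.

62995 mm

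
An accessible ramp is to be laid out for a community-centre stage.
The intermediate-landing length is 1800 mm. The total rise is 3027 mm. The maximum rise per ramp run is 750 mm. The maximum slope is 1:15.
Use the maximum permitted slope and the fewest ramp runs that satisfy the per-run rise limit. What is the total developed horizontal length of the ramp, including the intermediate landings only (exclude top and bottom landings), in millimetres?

52605 mm

⌈3027/750⌉ = 5 ramp runs. That means 4 intermediate landings.
Ramp run (horizontal) at 1:15: 3027 × 15 = 45405 mm.
4 intermediate landings contribute 4 × 1800 = 7200 mm.
Developed length = 45405 + 7200 = 52605 mm.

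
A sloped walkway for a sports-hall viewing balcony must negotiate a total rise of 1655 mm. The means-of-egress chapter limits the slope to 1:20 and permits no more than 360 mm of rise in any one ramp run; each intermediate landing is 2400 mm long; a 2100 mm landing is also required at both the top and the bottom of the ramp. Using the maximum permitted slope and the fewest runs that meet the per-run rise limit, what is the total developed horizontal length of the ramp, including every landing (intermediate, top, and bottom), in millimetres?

1655 / 360 = 4.597 → round up to 5 ramp runs. That means 4 intermediate landings.
Horizontal run for 1655 mm of rise at 1:20 is 1655 × 20 = 33100 mm.
Intermediate landings: 4 × 2400 = 9600 mm.
Top and bottom landings: 2 × 2100 = 4200 mm.
Total = 33100 + 9600 + 4200 = 46900 mm.

46900 mm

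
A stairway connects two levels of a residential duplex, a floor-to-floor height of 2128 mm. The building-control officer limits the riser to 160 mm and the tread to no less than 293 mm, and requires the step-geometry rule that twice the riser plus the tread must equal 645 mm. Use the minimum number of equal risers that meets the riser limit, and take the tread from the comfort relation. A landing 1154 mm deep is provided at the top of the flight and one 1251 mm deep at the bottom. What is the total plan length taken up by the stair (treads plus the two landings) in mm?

2128 / 160 = 13.300 → round up to 14 risers.
Each riser is 2128/14 = 152 mm (≤ 160 mm).
From 2R + T = 645: T = 645 − 304 = 341 mm.
Going = (14 − 1) × 341 = 4433 mm.
Enclosure = 4433 + 1154 + 1251 = 6838 mm.

6838 mm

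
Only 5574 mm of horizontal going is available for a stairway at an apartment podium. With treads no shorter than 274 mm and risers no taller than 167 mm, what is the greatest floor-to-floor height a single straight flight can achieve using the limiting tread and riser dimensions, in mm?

5574 / 274 = 20.34, so 20 treads fit.
Risers = treads + 1 = 21.
Maximum height = 21 × 167 = 3507 mm.

3507 mm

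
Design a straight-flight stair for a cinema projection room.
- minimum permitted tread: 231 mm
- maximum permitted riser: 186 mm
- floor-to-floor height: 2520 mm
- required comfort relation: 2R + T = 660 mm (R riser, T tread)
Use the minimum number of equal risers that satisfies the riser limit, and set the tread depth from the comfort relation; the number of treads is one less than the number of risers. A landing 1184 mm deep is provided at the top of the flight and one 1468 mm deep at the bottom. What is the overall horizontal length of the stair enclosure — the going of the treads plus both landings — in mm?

6552 mm

2520 / 186 = 13.548 → round up to 14 risers.
R = 2520 ÷ 14 = 180 mm.
Tread T = 660 − 2 × 180 = 300 mm (≥ 231 mm).
14 risers give 13 treads; going = 13 × 300 = 3900 mm.
Enclosure = 3900 + 1184 + 1468 = 6552 mm.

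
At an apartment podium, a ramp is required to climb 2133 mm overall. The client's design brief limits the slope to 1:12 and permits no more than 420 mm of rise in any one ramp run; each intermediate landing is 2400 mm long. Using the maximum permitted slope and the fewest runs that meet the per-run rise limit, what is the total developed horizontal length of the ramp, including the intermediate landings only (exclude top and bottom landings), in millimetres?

At most 420 each: 2133/420 = 5.08, giving 6 ramp runs. That means 5 intermediate landings.
Ramp run (horizontal) at 1:12: 2133 × 12 = 25596 mm.
5 intermediate landings contribute 5 × 2400 = 12000 mm.
Total developed length = 25596 + 12000 = 37596 mm.

37596 mm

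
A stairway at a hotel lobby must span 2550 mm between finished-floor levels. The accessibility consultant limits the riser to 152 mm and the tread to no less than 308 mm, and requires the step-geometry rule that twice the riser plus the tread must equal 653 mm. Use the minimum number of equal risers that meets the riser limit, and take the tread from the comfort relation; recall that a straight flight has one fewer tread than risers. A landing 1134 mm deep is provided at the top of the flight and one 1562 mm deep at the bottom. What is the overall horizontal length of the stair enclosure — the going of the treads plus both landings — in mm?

8344 mm

⌈2550/152⌉ = 17 risers.
Each riser is 2550/17 = 150 mm (≤ 152 mm).
From 2R + T = 653: T = 653 − 300 = 353 mm.
Going = (17 − 1) × 353 = 5648 mm.
Add landings: 5648 + 1134 + 1562 = 8344 mm.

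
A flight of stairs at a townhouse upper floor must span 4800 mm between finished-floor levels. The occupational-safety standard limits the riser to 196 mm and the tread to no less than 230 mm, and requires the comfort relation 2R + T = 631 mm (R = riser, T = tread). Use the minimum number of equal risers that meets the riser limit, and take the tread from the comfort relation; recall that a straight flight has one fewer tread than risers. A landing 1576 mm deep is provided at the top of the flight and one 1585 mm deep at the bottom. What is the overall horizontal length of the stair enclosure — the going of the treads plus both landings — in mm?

⌈4800/196⌉ = 25 risers.
Each riser is 4800/25 = 192 mm (≤ 196 mm).
T = 631 − 2·192 = 247 mm, which satisfies the 230 mm minimum.
25 risers give 24 treads; going = 24 × 247 = 5928 mm.
Enclosure = 5928 + 1576 + 1585 = 9089 mm.

9089 mm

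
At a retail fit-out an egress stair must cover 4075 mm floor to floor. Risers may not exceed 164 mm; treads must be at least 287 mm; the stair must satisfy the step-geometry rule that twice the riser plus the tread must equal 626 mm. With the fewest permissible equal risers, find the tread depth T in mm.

300 mm

4075 / 164 = 24.85, so 25 risers are needed.
R = 4075 ÷ 25 = 163 mm.
Tread T = 626 − 2 × 163 = 300 mm (≥ 287 mm).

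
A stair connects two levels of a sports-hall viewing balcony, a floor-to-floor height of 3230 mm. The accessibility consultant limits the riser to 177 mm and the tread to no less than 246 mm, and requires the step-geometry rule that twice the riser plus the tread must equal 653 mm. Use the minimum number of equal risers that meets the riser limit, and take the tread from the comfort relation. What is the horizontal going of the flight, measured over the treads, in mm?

5634 mm

⌈3230/177⌉ = 19 risers.
Riser R = 3230 / 19 = 170 mm, within the 177 mm limit.
T = 653 − 2·170 = 313 mm, which satisfies the 246 mm minimum.
Going = (19 − 1) × 313 = 5634 mm.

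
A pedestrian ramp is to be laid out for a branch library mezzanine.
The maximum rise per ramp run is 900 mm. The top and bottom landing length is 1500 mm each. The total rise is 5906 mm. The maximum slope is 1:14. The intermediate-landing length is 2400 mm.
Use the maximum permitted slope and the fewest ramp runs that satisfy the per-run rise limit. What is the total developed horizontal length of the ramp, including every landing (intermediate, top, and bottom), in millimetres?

At most 900 each: 5906/900 = 6.56, giving 7 ramp runs. That means 6 intermediate landings.
Horizontal run for 5906 mm of rise at 1:14 is 5906 × 14 = 82684 mm.
Intermediate landings: 6 × 2400 = 14400 mm.
Top and bottom landings: 2 × 1500 = 3000 mm.
Total = 82684 + 14400 + 3000 = 100084 mm.

100084 mm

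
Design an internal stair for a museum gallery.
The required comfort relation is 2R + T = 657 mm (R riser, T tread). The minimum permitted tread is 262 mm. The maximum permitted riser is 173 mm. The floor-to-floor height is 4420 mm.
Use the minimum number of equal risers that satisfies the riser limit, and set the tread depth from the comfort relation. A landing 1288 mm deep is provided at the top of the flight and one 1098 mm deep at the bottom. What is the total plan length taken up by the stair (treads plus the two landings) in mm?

⌈4420/173⌉ = 26 risers.
Riser R = 4420 / 26 = 170 mm, within the 173 mm limit.
T = 657 − 2·170 = 317 mm, which satisfies the 262 mm minimum.
26 risers give 25 treads; going = 25 × 317 = 7925 mm.
Enclosure = 7925 + 1288 + 1098 = 10311 mm.

10311 mm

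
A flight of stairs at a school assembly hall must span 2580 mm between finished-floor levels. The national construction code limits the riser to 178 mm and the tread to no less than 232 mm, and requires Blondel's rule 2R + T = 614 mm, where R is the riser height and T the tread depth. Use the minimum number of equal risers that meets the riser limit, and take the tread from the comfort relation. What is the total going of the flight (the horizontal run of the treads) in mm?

⌈2580/178⌉ = 15 risers.
Riser R = 2580 / 15 = 172 mm, within the 178 mm limit.
From 2R + T = 614: T = 614 − 344 = 270 mm.
Going = (15 − 1) × 270 = 3780 mm.

3780 mm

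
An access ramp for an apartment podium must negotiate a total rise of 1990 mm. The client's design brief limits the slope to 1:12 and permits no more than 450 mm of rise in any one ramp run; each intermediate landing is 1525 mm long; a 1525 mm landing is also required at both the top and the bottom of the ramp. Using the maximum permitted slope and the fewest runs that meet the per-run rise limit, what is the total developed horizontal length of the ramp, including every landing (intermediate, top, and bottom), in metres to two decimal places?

1990 / 450 = 4.422 → round up to 5 ramp runs. That means 4 intermediate landings.
Horizontal run for 1990 mm of rise at 1:12 is 1990 × 12 = 23880 mm.
Intermediate landings: 4 × 1525 = 6100 mm.
Top and bottom landings: 2 × 1525 = 3050 mm.
Total = 23880 + 6100 + 3050 = 33030 mm.
= 33.03 m.

33.03 m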